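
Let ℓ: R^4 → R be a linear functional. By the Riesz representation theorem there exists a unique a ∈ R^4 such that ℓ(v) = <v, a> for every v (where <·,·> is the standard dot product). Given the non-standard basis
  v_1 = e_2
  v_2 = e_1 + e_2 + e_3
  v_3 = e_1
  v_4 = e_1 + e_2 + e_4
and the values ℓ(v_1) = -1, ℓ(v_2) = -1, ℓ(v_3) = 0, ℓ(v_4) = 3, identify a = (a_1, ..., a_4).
a = (0, -1, 0, 4)

Write a = (a_1, ..., a_4) in the standard basis. For each basis vector v_i, ℓ(v_i) = <v_i, a> is a linear equation in the a_j's. Collect the n equations into a matrix system V a = ℓ, where row i of V is v_i (expressed in the standard basis). Since V is invertible (lower-triangular with 1s on the diagonal, up to permutation), solve by back-substitution:
  V =
[[0, 1, 0, 0],
 [1, 1, 1, 0],
 [1, 0, 0, 0],
 [1, 1, 0, 1]]
  V a = (-1, -1, 0, 3)
Solving gives a = (0, -1, 0, 4).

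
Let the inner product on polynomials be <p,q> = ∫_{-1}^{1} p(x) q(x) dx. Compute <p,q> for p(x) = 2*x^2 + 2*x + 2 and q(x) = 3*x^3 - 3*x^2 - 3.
<p,q> = -20

Expand the product: p(x)·q(x) = 6*x^5 - 12*x^2 - 6*x - 6.
∫_{-1}^{1} of each monomial x^k gives [2/(k+1) if k even, 0 if k odd]. Integrating term-by-term (or equivalently evaluating the antiderivative F(x) = x^6 - 4*x^3 - 3*x^2 - 6*x at the endpoints):
  F(1) − F(−1) = -12 − (8) = -20.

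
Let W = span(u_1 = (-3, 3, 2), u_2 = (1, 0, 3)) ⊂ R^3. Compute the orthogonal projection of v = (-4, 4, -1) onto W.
proj_W(v) = (-943/211, 723/211, -178/211)

Set up U = [u_1 | ... | u_2] ∈ R^(3×2). The projector onto W = col(U) is P = U (U^T U)^(-1) U^T.
Compute U^T U =
  [22, 3]
  [3, 10],
and U^T v = (22, -7).
Solve U^T U · c = U^T v for the coefficients: c = (241/211, -220/211). The projection is proj_W(v) = U c.
Check: (v - proj_W(v)) · u_1 = 0  (should be 0).
Check: (v - proj_W(v)) · u_2 = 0  (should be 0).
Result: proj_W(v) = (-943/211, 723/211, -178/211).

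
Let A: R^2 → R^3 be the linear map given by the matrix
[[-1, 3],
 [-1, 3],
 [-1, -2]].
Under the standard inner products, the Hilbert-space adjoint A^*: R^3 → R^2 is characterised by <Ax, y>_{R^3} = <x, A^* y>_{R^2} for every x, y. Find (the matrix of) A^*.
A^* = A^T =
[[-1, -1, -1],
 [3, 3, -2]]

For real matrices with standard dot products, the defining identity <Ax, y> = <x, A^* y> gives (Ax)^T y = x^T (A^*) y, i.e. x^T A^T y = x^T (A^*) y. Since this holds for all x, y, we must have A^* = A^T. Therefore
A^* =
[[-1, -1, -1],
 [3, 3, -2]].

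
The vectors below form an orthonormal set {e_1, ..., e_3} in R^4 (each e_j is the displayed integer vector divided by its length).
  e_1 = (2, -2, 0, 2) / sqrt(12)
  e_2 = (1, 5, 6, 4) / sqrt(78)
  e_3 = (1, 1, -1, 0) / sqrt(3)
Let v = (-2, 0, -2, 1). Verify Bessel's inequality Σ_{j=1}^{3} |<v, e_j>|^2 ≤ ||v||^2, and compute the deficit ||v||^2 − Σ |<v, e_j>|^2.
Σ |<v, e_j>|^2 = 21/13; ||v||^2 = 9; deficit = 96/13

Write each e_j = u_j / sqrt(<u_j, u_j>) where u_j is the displayed integer vector. Then <v, e_j> = <v, u_j> / sqrt(<u_j, u_j>), so |<v, e_j>|^2 = <v, u_j>^2 / <u_j, u_j>.
Coefficients: <v, e_1> = -2/sqrt(12), <v, e_2> = -10/sqrt(78), <v, e_3> = 0/sqrt(3).
Square and sum: Σ |<v, e_j>|^2 = 21/13.
Compute ||v||^2 = v·v = 9.
Deficit = 9 − 21/13 = 96/13 ≥ 0, confirming Bessel's inequality. (The deficit equals ||v − Σ <v,e_j> e_j||^2, the squared distance from v to span{e_j}.)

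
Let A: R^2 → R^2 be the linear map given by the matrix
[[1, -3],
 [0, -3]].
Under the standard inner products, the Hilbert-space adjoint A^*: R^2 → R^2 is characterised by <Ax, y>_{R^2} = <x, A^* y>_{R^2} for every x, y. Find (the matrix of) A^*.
A^* = A^T =
[[1, 0],
 [-3, -3]]

For real matrices with standard dot products, the defining identity <Ax, y> = <x, A^* y> gives (Ax)^T y = x^T (A^*) y, i.e. x^T A^T y = x^T (A^*) y. Since this holds for all x, y, we must have A^* = A^T. Therefore
A^* =
[[1, 0],
 [-3, -3]].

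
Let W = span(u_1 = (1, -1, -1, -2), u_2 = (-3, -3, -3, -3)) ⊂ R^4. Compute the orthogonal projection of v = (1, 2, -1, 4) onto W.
proj_W(v) = (4/19, 32/19, 32/19, 46/19)

Set up U = [u_1 | ... | u_2] ∈ R^(4×2). The projector onto W = col(U) is P = U (U^T U)^(-1) U^T.
Compute U^T U =
  [7, 9]
  [9, 36],
and U^T v = (-8, -18).
Solve U^T U · c = U^T v for the coefficients: c = (-14/19, -6/19). The projection is proj_W(v) = U c.
Check: (v - proj_W(v)) · u_1 = 0  (should be 0).
Check: (v - proj_W(v)) · u_2 = 0  (should be 0).
Result: proj_W(v) = (4/19, 32/19, 32/19, 46/19).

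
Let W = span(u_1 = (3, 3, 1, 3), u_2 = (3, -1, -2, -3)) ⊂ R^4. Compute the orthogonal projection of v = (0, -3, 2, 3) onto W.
proj_W(v) = (-822/619, 258/619, 536/619, 798/619)

Set up U = [u_1 | ... | u_2] ∈ R^(4×2). The projector onto W = col(U) is P = U (U^T U)^(-1) U^T.
Compute U^T U =
  [28, -5]
  [-5, 23],
and U^T v = (2, -10).
Solve U^T U · c = U^T v for the coefficients: c = (-4/619, -270/619). The projection is proj_W(v) = U c.
Check: (v - proj_W(v)) · u_1 = 0  (should be 0).
Check: (v - proj_W(v)) · u_2 = 0  (should be 0).
Result: proj_W(v) = (-822/619, 258/619, 536/619, 798/619).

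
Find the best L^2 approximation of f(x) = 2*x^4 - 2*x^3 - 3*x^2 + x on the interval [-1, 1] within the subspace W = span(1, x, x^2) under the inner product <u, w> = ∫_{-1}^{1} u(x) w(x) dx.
g(x) = -9*x^2/7 - x/5 - 6/35

The best approximation g ∈ W is the orthogonal projection of f onto W. Writing g = a_0 + a_1 x + a_2 x^2, the coefficients solve the normal equations G · a = b where
  G_{ij} = <φ_i, φ_j> and b_i = <f, φ_i>, with φ_0 = 1, φ_1 = x, φ_2 = x^2.
G =
  [2, 0, 2/3]
  [0, 2/3, 0]
  [2/3, 0, 2/5],
b = (-6/5, -2/15, -22/35).
Solving gives a_0 = -6/35, a_1 = -1/5, a_2 = -9/7, so
  g(x) = -9*x^2/7 - x/5 - 6/35.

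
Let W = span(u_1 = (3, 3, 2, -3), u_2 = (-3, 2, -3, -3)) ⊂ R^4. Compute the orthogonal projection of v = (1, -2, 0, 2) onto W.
proj_W(v) = (12/31, -53/31, 21/31, 66/31)

Set up U = [u_1 | ... | u_2] ∈ R^(4×2). The projector onto W = col(U) is P = U (U^T U)^(-1) U^T.
Compute U^T U =
  [31, 0]
  [0, 31],
and U^T v = (-9, -13).
Solve U^T U · c = U^T v for the coefficients: c = (-9/31, -13/31). The projection is proj_W(v) = U c.
Check: (v - proj_W(v)) · u_1 = 0  (should be 0).
Check: (v - proj_W(v)) · u_2 = 0  (should be 0).
Result: proj_W(v) = (12/31, -53/31, 21/31, 66/31).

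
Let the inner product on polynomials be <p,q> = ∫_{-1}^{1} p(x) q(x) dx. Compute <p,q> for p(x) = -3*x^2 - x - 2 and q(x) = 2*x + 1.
<p,q> = -22/3

Expand the product: p(x)·q(x) = -6*x^3 - 5*x^2 - 5*x - 2.
∫_{-1}^{1} of each monomial x^k gives [2/(k+1) if k even, 0 if k odd]. Integrating term-by-term (or equivalently evaluating the antiderivative F(x) = -3*x^4/2 - 5*x^3/3 - 5*x^2/2 - 2*x at the endpoints):
  F(1) − F(−1) = -23/3 − (-1/3) = -22/3.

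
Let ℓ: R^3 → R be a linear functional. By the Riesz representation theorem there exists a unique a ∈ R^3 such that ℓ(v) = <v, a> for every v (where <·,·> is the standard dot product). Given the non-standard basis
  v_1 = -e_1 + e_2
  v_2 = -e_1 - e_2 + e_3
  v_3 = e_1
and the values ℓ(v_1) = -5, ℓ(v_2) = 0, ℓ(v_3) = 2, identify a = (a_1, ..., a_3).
a = (2, -3, -1)

Write a = (a_1, ..., a_3) in the standard basis. For each basis vector v_i, ℓ(v_i) = <v_i, a> is a linear equation in the a_j's. Collect the n equations into a matrix system V a = ℓ, where row i of V is v_i (expressed in the standard basis). Since V is invertible (lower-triangular with 1s on the diagonal, up to permutation), solve by back-substitution:
  V =
[[-1, 1, 0],
 [-1, -1, 1],
 [1, 0, 0]]
  V a = (-5, 0, 2)
Solving gives a = (2, -3, -1).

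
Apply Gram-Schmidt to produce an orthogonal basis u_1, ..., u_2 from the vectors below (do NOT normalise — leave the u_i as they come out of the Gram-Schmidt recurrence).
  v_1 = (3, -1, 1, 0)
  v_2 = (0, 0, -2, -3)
Orthogonal basis:
  u_1 = (3, -1, 1, 0)
  u_2 = (6/11, -2/11, -20/11, -3)

Apply the Gram-Schmidt recurrence
  u_1 = v_1
  u_i = v_i − Σ_{j<i} ((v_i · u_j) / (u_j · u_j)) · u_j.

Step by step this gives:
  u_1 = (3, -1, 1, 0)
  u_2 = (6/11, -2/11, -20/11, -3)

Orthogonality check:
  u_2 · u_1 = 0 (should be 0)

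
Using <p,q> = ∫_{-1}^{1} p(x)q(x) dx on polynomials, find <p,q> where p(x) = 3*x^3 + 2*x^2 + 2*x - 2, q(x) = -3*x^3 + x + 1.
<p,q> = -536/105

Expand the product: p(x)·q(x) = -9*x^6 - 6*x^5 - 3*x^4 + 11*x^3 + 4*x^2 - 2.
∫_{-1}^{1} of each monomial x^k gives [2/(k+1) if k even, 0 if k odd]. Integrating term-by-term (or equivalently evaluating the antiderivative F(x) = -9*x^7/7 - x^6 - 3*x^5/5 + 11*x^4/4 + 4*x^3/3 - 2*x at the endpoints):
  F(1) − F(−1) = -337/420 − (1807/420) = -536/105.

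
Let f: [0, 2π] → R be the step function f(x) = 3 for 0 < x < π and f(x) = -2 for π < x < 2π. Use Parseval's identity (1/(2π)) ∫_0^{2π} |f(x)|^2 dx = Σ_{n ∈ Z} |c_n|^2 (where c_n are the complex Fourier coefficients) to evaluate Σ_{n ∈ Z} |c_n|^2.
Σ |c_n|^2 = 13/2

Parseval equates the L^2 energy of f (normalised by 1/(2π)) with the ℓ^2 sum of its Fourier coefficients: (1/(2π)) ∫_0^{2π} |f|^2 = Σ |c_n|^2.
Compute the left side: (1/(2π)) [∫_0^π 3^2 dx + ∫_π^{2π} (-2)^2 dx] = (1/(2π)) · (9π + 4π) = (9 + 4)/2 = 13/2.
So Σ_{n ∈ Z} |c_n|^2 = 13/2.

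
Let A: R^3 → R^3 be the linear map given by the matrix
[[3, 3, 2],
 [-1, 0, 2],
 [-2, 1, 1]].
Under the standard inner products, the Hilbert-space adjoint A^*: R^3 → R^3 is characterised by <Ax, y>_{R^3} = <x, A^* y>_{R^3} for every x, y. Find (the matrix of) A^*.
A^* = A^T =
[[3, -1, -2],
 [3, 0, 1],
 [2, 2, 1]]

For real matrices with standard dot products, the defining identity <Ax, y> = <x, A^* y> gives (Ax)^T y = x^T (A^*) y, i.e. x^T A^T y = x^T (A^*) y. Since this holds for all x, y, we must have A^* = A^T. Therefore
A^* =
[[3, -1, -2],
 [3, 0, 1],
 [2, 2, 1]].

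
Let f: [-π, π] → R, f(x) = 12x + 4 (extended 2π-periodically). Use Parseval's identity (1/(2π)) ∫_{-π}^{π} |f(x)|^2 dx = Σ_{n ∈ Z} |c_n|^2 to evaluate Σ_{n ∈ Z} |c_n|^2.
Σ |c_n|^2 = 48π^2 + 16

Expand and integrate term by term over [-π, π]:
  ∫ (12x)^2 dx = 144·(2π^3/3); ∫ 2·12·(4)·x dx = 0 (odd integrand); ∫ 4^2 dx = 16·2π.
So (1/(2π)) ∫_{-π}^{π} (12x + 4)^2 dx = 144π^2/3 + 16 = 48π^2 + 16.
Parseval ⇒ Σ |c_n|^2 = 48π^2 + 16.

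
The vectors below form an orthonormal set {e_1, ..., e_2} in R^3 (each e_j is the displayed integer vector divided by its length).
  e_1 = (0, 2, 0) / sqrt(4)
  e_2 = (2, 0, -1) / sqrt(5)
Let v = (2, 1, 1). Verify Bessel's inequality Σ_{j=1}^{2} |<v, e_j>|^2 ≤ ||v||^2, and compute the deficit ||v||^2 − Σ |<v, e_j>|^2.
Σ |<v, e_j>|^2 = 14/5; ||v||^2 = 6; deficit = 16/5

Write each e_j = u_j / sqrt(<u_j, u_j>) where u_j is the displayed integer vector. Then <v, e_j> = <v, u_j> / sqrt(<u_j, u_j>), so |<v, e_j>|^2 = <v, u_j>^2 / <u_j, u_j>.
Coefficients: <v, e_1> = 2/sqrt(4), <v, e_2> = 3/sqrt(5).
Square and sum: Σ |<v, e_j>|^2 = 14/5.
Compute ||v||^2 = v·v = 6.
Deficit = 6 − 14/5 = 16/5 ≥ 0, confirming Bessel's inequality. (The deficit equals ||v − Σ <v,e_j> e_j||^2, the squared distance from v to span{e_j}.)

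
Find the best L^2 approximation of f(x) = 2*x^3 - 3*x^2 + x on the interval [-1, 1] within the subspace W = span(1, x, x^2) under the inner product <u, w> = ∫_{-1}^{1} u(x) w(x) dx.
g(x) = -3*x^2 + 11*x/5

The best approximation g ∈ W is the orthogonal projection of f onto W. Writing g = a_0 + a_1 x + a_2 x^2, the coefficients solve the normal equations G · a = b where
  G_{ij} = <φ_i, φ_j> and b_i = <f, φ_i>, with φ_0 = 1, φ_1 = x, φ_2 = x^2.
G =
  [2, 0, 2/3]
  [0, 2/3, 0]
  [2/3, 0, 2/5],
b = (-2, 22/15, -6/5).
Solving gives a_0 = 0, a_1 = 11/5, a_2 = -3, so
  g(x) = -3*x^2 + 11*x/5.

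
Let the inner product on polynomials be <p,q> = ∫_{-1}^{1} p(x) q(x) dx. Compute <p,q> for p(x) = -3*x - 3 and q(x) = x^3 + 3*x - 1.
<p,q> = -6/5

Expand the product: p(x)·q(x) = -3*x^4 - 3*x^3 - 9*x^2 - 6*x + 3.
∫_{-1}^{1} of each monomial x^k gives [2/(k+1) if k even, 0 if k odd]. Integrating term-by-term (or equivalently evaluating the antiderivative F(x) = -3*x^5/5 - 3*x^4/4 - 3*x^3 - 3*x^2 + 3*x at the endpoints):
  F(1) − F(−1) = -87/20 − (-63/20) = -6/5.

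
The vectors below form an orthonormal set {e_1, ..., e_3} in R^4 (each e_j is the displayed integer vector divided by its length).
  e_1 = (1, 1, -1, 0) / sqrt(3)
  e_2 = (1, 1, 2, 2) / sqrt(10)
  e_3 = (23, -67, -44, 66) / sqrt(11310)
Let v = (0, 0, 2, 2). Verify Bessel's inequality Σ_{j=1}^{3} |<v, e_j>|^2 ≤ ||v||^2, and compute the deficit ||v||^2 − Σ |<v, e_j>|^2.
Σ |<v, e_j>|^2 = 2980/377; ||v||^2 = 8; deficit = 36/377

Write each e_j = u_j / sqrt(<u_j, u_j>) where u_j is the displayed integer vector. Then <v, e_j> = <v, u_j> / sqrt(<u_j, u_j>), so |<v, e_j>|^2 = <v, u_j>^2 / <u_j, u_j>.
Coefficients: <v, e_1> = -2/sqrt(3), <v, e_2> = 8/sqrt(10), <v, e_3> = 44/sqrt(11310).
Square and sum: Σ |<v, e_j>|^2 = 2980/377.
Compute ||v||^2 = v·v = 8.
Deficit = 8 − 2980/377 = 36/377 ≥ 0, confirming Bessel's inequality. (The deficit equals ||v − Σ <v,e_j> e_j||^2, the squared distance from v to span{e_j}.)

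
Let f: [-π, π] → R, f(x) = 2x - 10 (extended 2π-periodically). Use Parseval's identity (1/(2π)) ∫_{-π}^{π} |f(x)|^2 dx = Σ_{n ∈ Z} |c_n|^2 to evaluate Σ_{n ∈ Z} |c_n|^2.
Σ |c_n|^2 = 4π^2/3 + 100

Expand and integrate term by term over [-π, π]:
  ∫ (2x)^2 dx = 4·(2π^3/3); ∫ 2·2·(-10)·x dx = 0 (odd integrand); ∫ (-10)^2 dx = 100·2π.
So (1/(2π)) ∫_{-π}^{π} (2x - 10)^2 dx = 4π^2/3 + 100 = 4π^2/3 + 100.
Parseval ⇒ Σ |c_n|^2 = 4π^2/3 + 100.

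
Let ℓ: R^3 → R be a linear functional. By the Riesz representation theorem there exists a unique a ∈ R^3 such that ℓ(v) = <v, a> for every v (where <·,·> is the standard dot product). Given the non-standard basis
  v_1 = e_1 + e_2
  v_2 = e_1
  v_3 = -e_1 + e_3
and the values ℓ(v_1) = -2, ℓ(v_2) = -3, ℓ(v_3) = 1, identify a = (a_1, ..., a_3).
a = (-3, 1, -2)

Write a = (a_1, ..., a_3) in the standard basis. For each basis vector v_i, ℓ(v_i) = <v_i, a> is a linear equation in the a_j's. Collect the n equations into a matrix system V a = ℓ, where row i of V is v_i (expressed in the standard basis). Since V is invertible (lower-triangular with 1s on the diagonal, up to permutation), solve by back-substitution:
  V =
[[1, 1, 0],
 [1, 0, 0],
 [-1, 0, 1]]
  V a = (-2, -3, 1)
Solving gives a = (-3, 1, -2).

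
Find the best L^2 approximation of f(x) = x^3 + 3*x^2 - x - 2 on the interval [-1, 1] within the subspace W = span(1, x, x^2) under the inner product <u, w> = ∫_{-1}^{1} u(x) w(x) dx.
g(x) = 3*x^2 - 2*x/5 - 2

The best approximation g ∈ W is the orthogonal projection of f onto W. Writing g = a_0 + a_1 x + a_2 x^2, the coefficients solve the normal equations G · a = b where
  G_{ij} = <φ_i, φ_j> and b_i = <f, φ_i>, with φ_0 = 1, φ_1 = x, φ_2 = x^2.
G =
  [2, 0, 2/3]
  [0, 2/3, 0]
  [2/3, 0, 2/5],
b = (-2, -4/15, -2/15).
Solving gives a_0 = -2, a_1 = -2/5, a_2 = 3, so
  g(x) = 3*x^2 - 2*x/5 - 2.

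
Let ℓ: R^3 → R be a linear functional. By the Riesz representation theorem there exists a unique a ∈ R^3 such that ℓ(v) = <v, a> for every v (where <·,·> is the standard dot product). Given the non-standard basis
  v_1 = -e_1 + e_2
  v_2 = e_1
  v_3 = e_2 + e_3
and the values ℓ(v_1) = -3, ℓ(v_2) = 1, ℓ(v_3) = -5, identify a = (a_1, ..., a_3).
a = (1, -2, -3)

Write a = (a_1, ..., a_3) in the standard basis. For each basis vector v_i, ℓ(v_i) = <v_i, a> is a linear equation in the a_j's. Collect the n equations into a matrix system V a = ℓ, where row i of V is v_i (expressed in the standard basis). Since V is invertible (lower-triangular with 1s on the diagonal, up to permutation), solve by back-substitution:
  V =
[[-1, 1, 0],
 [1, 0, 0],
 [0, 1, 1]]
  V a = (-3, 1, -5)
Solving gives a = (1, -2, -3).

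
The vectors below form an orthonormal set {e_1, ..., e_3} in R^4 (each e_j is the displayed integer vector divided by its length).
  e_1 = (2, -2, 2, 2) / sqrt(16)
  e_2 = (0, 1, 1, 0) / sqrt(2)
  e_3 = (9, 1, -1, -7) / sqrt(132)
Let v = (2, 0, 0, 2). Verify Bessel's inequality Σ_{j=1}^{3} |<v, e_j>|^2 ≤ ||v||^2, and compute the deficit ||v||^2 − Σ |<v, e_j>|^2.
Σ |<v, e_j>|^2 = 136/33; ||v||^2 = 8; deficit = 128/33

Write each e_j = u_j / sqrt(<u_j, u_j>) where u_j is the displayed integer vector. Then <v, e_j> = <v, u_j> / sqrt(<u_j, u_j>), so |<v, e_j>|^2 = <v, u_j>^2 / <u_j, u_j>.
Coefficients: <v, e_1> = 8/sqrt(16), <v, e_2> = 0/sqrt(2), <v, e_3> = 4/sqrt(132).
Square and sum: Σ |<v, e_j>|^2 = 136/33.
Compute ||v||^2 = v·v = 8.
Deficit = 8 − 136/33 = 128/33 ≥ 0, confirming Bessel's inequality. (The deficit equals ||v − Σ <v,e_j> e_j||^2, the squared distance from v to span{e_j}.)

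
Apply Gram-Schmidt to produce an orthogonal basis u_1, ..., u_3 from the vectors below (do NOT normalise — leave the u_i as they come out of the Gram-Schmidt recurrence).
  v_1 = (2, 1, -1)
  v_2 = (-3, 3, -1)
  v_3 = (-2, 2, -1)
Orthogonal basis:
  u_1 = (2, 1, -1)
  u_2 = (-7/3, 10/3, -4/3)
  u_3 = (-3/55, -3/22, -27/110)

Apply the Gram-Schmidt recurrence
  u_1 = v_1
  u_i = v_i − Σ_{j<i} ((v_i · u_j) / (u_j · u_j)) · u_j.

Step by step this gives:
  u_1 = (2, 1, -1)
  u_2 = (-7/3, 10/3, -4/3)
  u_3 = (-3/55, -3/22, -27/110)

Orthogonality check:
  u_2 · u_1 = 0 (should be 0)
  u_3 · u_1 = 0 (should be 0)
  u_3 · u_2 = 0 (should be 0)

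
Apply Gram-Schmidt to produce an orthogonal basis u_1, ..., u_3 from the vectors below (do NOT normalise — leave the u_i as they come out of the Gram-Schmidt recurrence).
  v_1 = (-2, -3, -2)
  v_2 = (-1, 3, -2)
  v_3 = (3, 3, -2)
Orthogonal basis:
  u_1 = (-2, -3, -2)
  u_2 = (-23/17, 42/17, -40/17)
  u_3 = (576/229, -96/229, -432/229)

Apply the Gram-Schmidt recurrence
  u_1 = v_1
  u_i = v_i − Σ_{j<i} ((v_i · u_j) / (u_j · u_j)) · u_j.

Step by step this gives:
  u_1 = (-2, -3, -2)
  u_2 = (-23/17, 42/17, -40/17)
  u_3 = (576/229, -96/229, -432/229)

Orthogonality check:
  u_2 · u_1 = 0 (should be 0)
  u_3 · u_1 = 0 (should be 0)
  u_3 · u_2 = 0 (should be 0)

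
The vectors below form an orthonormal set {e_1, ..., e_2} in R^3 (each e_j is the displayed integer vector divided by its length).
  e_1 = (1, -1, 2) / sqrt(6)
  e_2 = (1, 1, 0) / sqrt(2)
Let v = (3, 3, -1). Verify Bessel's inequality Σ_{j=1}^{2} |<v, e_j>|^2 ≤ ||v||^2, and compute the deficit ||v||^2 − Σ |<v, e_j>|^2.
Σ |<v, e_j>|^2 = 56/3; ||v||^2 = 19; deficit = 1/3

Write each e_j = u_j / sqrt(<u_j, u_j>) where u_j is the displayed integer vector. Then <v, e_j> = <v, u_j> / sqrt(<u_j, u_j>), so |<v, e_j>|^2 = <v, u_j>^2 / <u_j, u_j>.
Coefficients: <v, e_1> = -2/sqrt(6), <v, e_2> = 6/sqrt(2).
Square and sum: Σ |<v, e_j>|^2 = 56/3.
Compute ||v||^2 = v·v = 19.
Deficit = 19 − 56/3 = 1/3 ≥ 0, confirming Bessel's inequality. (The deficit equals ||v − Σ <v,e_j> e_j||^2, the squared distance from v to span{e_j}.)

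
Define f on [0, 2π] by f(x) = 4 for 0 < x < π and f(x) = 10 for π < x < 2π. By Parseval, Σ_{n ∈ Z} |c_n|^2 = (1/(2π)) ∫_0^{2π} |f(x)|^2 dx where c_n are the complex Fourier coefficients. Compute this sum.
Σ |c_n|^2 = 58

Parseval equates the L^2 energy of f (normalised by 1/(2π)) with the ℓ^2 sum of its Fourier coefficients: (1/(2π)) ∫_0^{2π} |f|^2 = Σ |c_n|^2.
Compute the left side: (1/(2π)) [∫_0^π 4^2 dx + ∫_π^{2π} 10^2 dx] = (1/(2π)) · (16π + 100π) = (16 + 100)/2 = 58.
So Σ_{n ∈ Z} |c_n|^2 = 58.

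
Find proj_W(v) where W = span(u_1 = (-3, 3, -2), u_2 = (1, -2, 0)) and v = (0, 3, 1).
proj_W(v) = (-12/29, 81/29, 38/29)

Set up U = [u_1 | ... | u_2] ∈ R^(3×2). The projector onto W = col(U) is P = U (U^T U)^(-1) U^T.
Compute U^T U =
  [22, -9]
  [-9, 5],
and U^T v = (7, -6).
Solve U^T U · c = U^T v for the coefficients: c = (-19/29, -69/29). The projection is proj_W(v) = U c.
Check: (v - proj_W(v)) · u_1 = 0  (should be 0).
Check: (v - proj_W(v)) · u_2 = 0  (should be 0).
Result: proj_W(v) = (-12/29, 81/29, 38/29).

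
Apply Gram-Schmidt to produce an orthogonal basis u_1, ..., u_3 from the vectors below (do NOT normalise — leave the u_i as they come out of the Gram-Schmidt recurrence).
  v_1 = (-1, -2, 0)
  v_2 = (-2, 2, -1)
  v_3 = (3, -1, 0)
Orthogonal basis:
  u_1 = (-1, -2, 0)
  u_2 = (-12/5, 6/5, -1)
  u_3 = (14/41, -7/41, -42/41)

Apply the Gram-Schmidt recurrence
  u_1 = v_1
  u_i = v_i − Σ_{j<i} ((v_i · u_j) / (u_j · u_j)) · u_j.

Step by step this gives:
  u_1 = (-1, -2, 0)
  u_2 = (-12/5, 6/5, -1)
  u_3 = (14/41, -7/41, -42/41)

Orthogonality check:
  u_2 · u_1 = 0 (should be 0)
  u_3 · u_1 = 0 (should be 0)
  u_3 · u_2 = 0 (should be 0)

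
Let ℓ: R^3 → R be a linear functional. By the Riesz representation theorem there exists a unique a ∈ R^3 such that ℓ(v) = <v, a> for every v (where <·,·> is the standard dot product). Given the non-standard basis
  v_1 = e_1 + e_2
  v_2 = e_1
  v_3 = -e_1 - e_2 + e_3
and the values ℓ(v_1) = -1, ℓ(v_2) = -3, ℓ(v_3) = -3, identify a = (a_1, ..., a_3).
a = (-3, 2, -4)

Write a = (a_1, ..., a_3) in the standard basis. For each basis vector v_i, ℓ(v_i) = <v_i, a> is a linear equation in the a_j's. Collect the n equations into a matrix system V a = ℓ, where row i of V is v_i (expressed in the standard basis). Since V is invertible (lower-triangular with 1s on the diagonal, up to permutation), solve by back-substitution:
  V =
[[1, 1, 0],
 [1, 0, 0],
 [-1, -1, 1]]
  V a = (-1, -3, -3)
Solving gives a = (-3, 2, -4).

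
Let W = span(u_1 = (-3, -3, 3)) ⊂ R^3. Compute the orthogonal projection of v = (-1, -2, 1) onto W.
proj_W(v) = (-4/3, -4/3, 4/3)

Set up U = [u_1 | ... | u_1] ∈ R^(3×1). The projector onto W = col(U) is P = U (U^T U)^(-1) U^T.
Compute U^T U =
  [27],
and U^T v = (12).
Solve U^T U · c = U^T v for the coefficients: c = (4/9). The projection is proj_W(v) = U c.
Check: (v - proj_W(v)) · u_1 = 0  (should be 0).
Result: proj_W(v) = (-4/3, -4/3, 4/3).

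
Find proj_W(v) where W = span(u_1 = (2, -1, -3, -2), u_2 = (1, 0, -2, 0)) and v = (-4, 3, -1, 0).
proj_W(v) = (-10/13, 12/13, 8/13, 24/13)

Set up U = [u_1 | ... | u_2] ∈ R^(4×2). The projector onto W = col(U) is P = U (U^T U)^(-1) U^T.
Compute U^T U =
  [18, 8]
  [8, 5],
and U^T v = (-8, -2).
Solve U^T U · c = U^T v for the coefficients: c = (-12/13, 14/13). The projection is proj_W(v) = U c.
Check: (v - proj_W(v)) · u_1 = 0  (should be 0).
Check: (v - proj_W(v)) · u_2 = 0  (should be 0).
Result: proj_W(v) = (-10/13, 12/13, 8/13, 24/13).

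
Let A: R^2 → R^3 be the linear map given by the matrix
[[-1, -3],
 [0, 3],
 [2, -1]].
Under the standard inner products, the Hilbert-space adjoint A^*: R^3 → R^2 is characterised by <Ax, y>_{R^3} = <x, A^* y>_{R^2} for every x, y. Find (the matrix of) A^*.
A^* = A^T =
[[-1, 0, 2],
 [-3, 3, -1]]

For real matrices with standard dot products, the defining identity <Ax, y> = <x, A^* y> gives (Ax)^T y = x^T (A^*) y, i.e. x^T A^T y = x^T (A^*) y. Since this holds for all x, y, we must have A^* = A^T. Therefore
A^* =
[[-1, 0, 2],
 [-3, 3, -1]].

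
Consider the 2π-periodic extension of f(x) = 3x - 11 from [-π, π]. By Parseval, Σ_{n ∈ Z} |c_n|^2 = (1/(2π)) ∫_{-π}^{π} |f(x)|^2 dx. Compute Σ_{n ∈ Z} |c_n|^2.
Σ |c_n|^2 = 3π^2 + 121

Expand and integrate term by term over [-π, π]:
  ∫ (3x)^2 dx = 9·(2π^3/3); ∫ 2·3·(-11)·x dx = 0 (odd integrand); ∫ (-11)^2 dx = 121·2π.
So (1/(2π)) ∫_{-π}^{π} (3x - 11)^2 dx = 9π^2/3 + 121 = 3π^2 + 121.
Parseval ⇒ Σ |c_n|^2 = 3π^2 + 121.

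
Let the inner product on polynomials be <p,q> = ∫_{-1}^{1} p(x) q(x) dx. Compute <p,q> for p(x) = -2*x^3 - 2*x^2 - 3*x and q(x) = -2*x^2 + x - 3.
<p,q> = 14/5

Expand the product: p(x)·q(x) = 4*x^5 + 2*x^4 + 10*x^3 + 3*x^2 + 9*x.
∫_{-1}^{1} of each monomial x^k gives [2/(k+1) if k even, 0 if k odd]. Integrating term-by-term (or equivalently evaluating the antiderivative F(x) = 2*x^6/3 + 2*x^5/5 + 5*x^4/2 + x^3 + 9*x^2/2 at the endpoints):
  F(1) − F(−1) = 136/15 − (94/15) = 14/5.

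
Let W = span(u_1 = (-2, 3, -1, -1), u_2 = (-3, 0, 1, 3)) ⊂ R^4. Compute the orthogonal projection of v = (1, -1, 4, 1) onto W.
proj_W(v) = (156/281, -594/281, 278/281, 438/281)

Set up U = [u_1 | ... | u_2] ∈ R^(4×2). The projector onto W = col(U) is P = U (U^T U)^(-1) U^T.
Compute U^T U =
  [15, 2]
  [2, 19],
and U^T v = (-10, 4).
Solve U^T U · c = U^T v for the coefficients: c = (-198/281, 80/281). The projection is proj_W(v) = U c.
Check: (v - proj_W(v)) · u_1 = 0  (should be 0).
Check: (v - proj_W(v)) · u_2 = 0  (should be 0).
Result: proj_W(v) = (156/281, -594/281, 278/281, 438/281).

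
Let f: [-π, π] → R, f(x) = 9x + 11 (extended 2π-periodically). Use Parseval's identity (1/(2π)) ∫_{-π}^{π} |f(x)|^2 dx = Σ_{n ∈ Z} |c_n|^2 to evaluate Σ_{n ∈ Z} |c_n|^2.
Σ |c_n|^2 = 27π^2 + 121

Expand and integrate term by term over [-π, π]:
  ∫ (9x)^2 dx = 81·(2π^3/3); ∫ 2·9·(11)·x dx = 0 (odd integrand); ∫ 11^2 dx = 121·2π.
So (1/(2π)) ∫_{-π}^{π} (9x + 11)^2 dx = 81π^2/3 + 121 = 27π^2 + 121.
Parseval ⇒ Σ |c_n|^2 = 27π^2 + 121.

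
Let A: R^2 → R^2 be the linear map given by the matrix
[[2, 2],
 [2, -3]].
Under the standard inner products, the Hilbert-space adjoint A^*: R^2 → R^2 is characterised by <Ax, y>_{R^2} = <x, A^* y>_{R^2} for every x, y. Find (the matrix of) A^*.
A^* = A^T =
[[2, 2],
 [2, -3]]

For real matrices with standard dot products, the defining identity <Ax, y> = <x, A^* y> gives (Ax)^T y = x^T (A^*) y, i.e. x^T A^T y = x^T (A^*) y. Since this holds for all x, y, we must have A^* = A^T. Therefore
A^* =
[[2, 2],
 [2, -3]].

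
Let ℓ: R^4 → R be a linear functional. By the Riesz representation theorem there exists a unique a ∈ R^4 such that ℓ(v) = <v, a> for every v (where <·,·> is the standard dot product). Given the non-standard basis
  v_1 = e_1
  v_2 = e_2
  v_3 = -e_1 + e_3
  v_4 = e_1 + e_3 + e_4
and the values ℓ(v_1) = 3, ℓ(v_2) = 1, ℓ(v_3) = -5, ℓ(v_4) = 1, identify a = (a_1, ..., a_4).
a = (3, 1, -2, 0)

Write a = (a_1, ..., a_4) in the standard basis. For each basis vector v_i, ℓ(v_i) = <v_i, a> is a linear equation in the a_j's. Collect the n equations into a matrix system V a = ℓ, where row i of V is v_i (expressed in the standard basis). Since V is invertible (lower-triangular with 1s on the diagonal, up to permutation), solve by back-substitution:
  V =
[[1, 0, 0, 0],
 [0, 1, 0, 0],
 [-1, 0, 1, 0],
 [1, 0, 1, 1]]
  V a = (3, 1, -5, 1)
Solving gives a = (3, 1, -2, 0).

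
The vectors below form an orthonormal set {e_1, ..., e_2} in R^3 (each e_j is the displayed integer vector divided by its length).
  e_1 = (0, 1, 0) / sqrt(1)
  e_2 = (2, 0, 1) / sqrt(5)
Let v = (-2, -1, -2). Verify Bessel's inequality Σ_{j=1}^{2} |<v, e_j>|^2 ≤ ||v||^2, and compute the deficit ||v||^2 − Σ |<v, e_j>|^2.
Σ |<v, e_j>|^2 = 41/5; ||v||^2 = 9; deficit = 4/5

Write each e_j = u_j / sqrt(<u_j, u_j>) where u_j is the displayed integer vector. Then <v, e_j> = <v, u_j> / sqrt(<u_j, u_j>), so |<v, e_j>|^2 = <v, u_j>^2 / <u_j, u_j>.
Coefficients: <v, e_1> = -1/sqrt(1), <v, e_2> = -6/sqrt(5).
Square and sum: Σ |<v, e_j>|^2 = 41/5.
Compute ||v||^2 = v·v = 9.
Deficit = 9 − 41/5 = 4/5 ≥ 0, confirming Bessel's inequality. (The deficit equals ||v − Σ <v,e_j> e_j||^2, the squared distance from v to span{e_j}.)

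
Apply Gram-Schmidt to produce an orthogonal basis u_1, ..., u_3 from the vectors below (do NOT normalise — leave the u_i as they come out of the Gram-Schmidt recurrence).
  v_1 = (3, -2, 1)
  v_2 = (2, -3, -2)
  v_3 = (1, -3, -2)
Orthogonal basis:
  u_1 = (3, -2, 1)
  u_2 = (-1/7, -11/7, -19/7)
  u_3 = (-49/138, -28/69, 35/138)

Apply the Gram-Schmidt recurrence
  u_1 = v_1
  u_i = v_i − Σ_{j<i} ((v_i · u_j) / (u_j · u_j)) · u_j.

Step by step this gives:
  u_1 = (3, -2, 1)
  u_2 = (-1/7, -11/7, -19/7)
  u_3 = (-49/138, -28/69, 35/138)

Orthogonality check:
  u_2 · u_1 = 0 (should be 0)
  u_3 · u_1 = 0 (should be 0)
  u_3 · u_2 = 0 (should be 0)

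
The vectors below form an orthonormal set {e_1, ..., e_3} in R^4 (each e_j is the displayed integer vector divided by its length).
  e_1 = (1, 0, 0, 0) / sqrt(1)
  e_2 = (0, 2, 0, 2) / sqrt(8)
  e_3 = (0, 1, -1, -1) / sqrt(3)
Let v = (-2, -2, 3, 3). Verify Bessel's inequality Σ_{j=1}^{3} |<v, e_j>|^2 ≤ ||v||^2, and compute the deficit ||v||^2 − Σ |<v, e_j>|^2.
Σ |<v, e_j>|^2 = 155/6; ||v||^2 = 26; deficit = 1/6

Write each e_j = u_j / sqrt(<u_j, u_j>) where u_j is the displayed integer vector. Then <v, e_j> = <v, u_j> / sqrt(<u_j, u_j>), so |<v, e_j>|^2 = <v, u_j>^2 / <u_j, u_j>.
Coefficients: <v, e_1> = -2/sqrt(1), <v, e_2> = 2/sqrt(8), <v, e_3> = -8/sqrt(3).
Square and sum: Σ |<v, e_j>|^2 = 155/6.
Compute ||v||^2 = v·v = 26.
Deficit = 26 − 155/6 = 1/6 ≥ 0, confirming Bessel's inequality. (The deficit equals ||v − Σ <v,e_j> e_j||^2, the squared distance from v to span{e_j}.)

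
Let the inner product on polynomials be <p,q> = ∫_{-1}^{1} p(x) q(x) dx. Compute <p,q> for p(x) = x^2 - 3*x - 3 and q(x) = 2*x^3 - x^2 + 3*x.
<p,q> = -34/5

Expand the product: p(x)·q(x) = 2*x^5 - 7*x^4 - 6*x^2 - 9*x.
∫_{-1}^{1} of each monomial x^k gives [2/(k+1) if k even, 0 if k odd]. Integrating term-by-term (or equivalently evaluating the antiderivative F(x) = x^6/3 - 7*x^5/5 - 2*x^3 - 9*x^2/2 at the endpoints):
  F(1) − F(−1) = -227/30 − (-23/30) = -34/5.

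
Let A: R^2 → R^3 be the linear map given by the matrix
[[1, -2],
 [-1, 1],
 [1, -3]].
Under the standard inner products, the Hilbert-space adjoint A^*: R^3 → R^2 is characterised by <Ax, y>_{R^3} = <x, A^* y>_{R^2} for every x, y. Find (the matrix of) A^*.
A^* = A^T =
[[1, -1, 1],
 [-2, 1, -3]]

For real matrices with standard dot products, the defining identity <Ax, y> = <x, A^* y> gives (Ax)^T y = x^T (A^*) y, i.e. x^T A^T y = x^T (A^*) y. Since this holds for all x, y, we must have A^* = A^T. Therefore
A^* =
[[1, -1, 1],
 [-2, 1, -3]].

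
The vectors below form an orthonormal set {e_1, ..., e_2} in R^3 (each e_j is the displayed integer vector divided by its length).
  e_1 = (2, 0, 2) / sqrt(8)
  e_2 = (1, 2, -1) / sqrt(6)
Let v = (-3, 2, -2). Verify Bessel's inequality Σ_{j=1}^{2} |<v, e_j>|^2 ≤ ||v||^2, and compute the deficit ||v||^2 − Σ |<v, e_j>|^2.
Σ |<v, e_j>|^2 = 14; ||v||^2 = 17; deficit = 3

Write each e_j = u_j / sqrt(<u_j, u_j>) where u_j is the displayed integer vector. Then <v, e_j> = <v, u_j> / sqrt(<u_j, u_j>), so |<v, e_j>|^2 = <v, u_j>^2 / <u_j, u_j>.
Coefficients: <v, e_1> = -10/sqrt(8), <v, e_2> = 3/sqrt(6).
Square and sum: Σ |<v, e_j>|^2 = 14.
Compute ||v||^2 = v·v = 17.
Deficit = 17 − 14 = 3 ≥ 0, confirming Bessel's inequality. (The deficit equals ||v − Σ <v,e_j> e_j||^2, the squared distance from v to span{e_j}.)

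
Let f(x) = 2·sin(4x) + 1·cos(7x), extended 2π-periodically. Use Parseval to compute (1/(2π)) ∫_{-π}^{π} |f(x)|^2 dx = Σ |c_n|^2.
Σ |c_n|^2 = 5/2

Expand |f|^2 and use orthogonality of {sin(nx), cos(mx)} on [-π, π]:
  ∫_{-π}^{π} sin(nx)^2 dx = π, ∫ cos(mx)^2 dx = π, and cross terms integrate to 0.
So ∫_{-π}^{π} f(x)^2 dx = 2^2 · π + 1^2 · π = (4 + 1)π.
Divide by 2π: (4 + 1)/2 = 5/2.
By Parseval, this equals Σ |c_n|^2.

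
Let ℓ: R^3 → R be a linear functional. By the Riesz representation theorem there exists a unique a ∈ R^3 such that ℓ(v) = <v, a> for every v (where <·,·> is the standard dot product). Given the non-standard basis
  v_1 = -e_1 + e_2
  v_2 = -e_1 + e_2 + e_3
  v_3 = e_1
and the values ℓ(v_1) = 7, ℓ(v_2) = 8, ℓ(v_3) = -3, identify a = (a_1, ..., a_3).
a = (-3, 4, 1)

Write a = (a_1, ..., a_3) in the standard basis. For each basis vector v_i, ℓ(v_i) = <v_i, a> is a linear equation in the a_j's. Collect the n equations into a matrix system V a = ℓ, where row i of V is v_i (expressed in the standard basis). Since V is invertible (lower-triangular with 1s on the diagonal, up to permutation), solve by back-substitution:
  V =
[[-1, 1, 0],
 [-1, 1, 1],
 [1, 0, 0]]
  V a = (7, 8, -3)
Solving gives a = (-3, 4, 1).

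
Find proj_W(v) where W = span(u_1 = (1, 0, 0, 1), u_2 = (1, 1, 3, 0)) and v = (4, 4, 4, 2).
proj_W(v) = (80/21, 34/21, 34/7, 46/21)

Set up U = [u_1 | ... | u_2] ∈ R^(4×2). The projector onto W = col(U) is P = U (U^T U)^(-1) U^T.
Compute U^T U =
  [2, 1]
  [1, 11],
and U^T v = (6, 20).
Solve U^T U · c = U^T v for the coefficients: c = (46/21, 34/21). The projection is proj_W(v) = U c.
Check: (v - proj_W(v)) · u_1 = 0  (should be 0).
Check: (v - proj_W(v)) · u_2 = 0  (should be 0).
Result: proj_W(v) = (80/21, 34/21, 34/7, 46/21).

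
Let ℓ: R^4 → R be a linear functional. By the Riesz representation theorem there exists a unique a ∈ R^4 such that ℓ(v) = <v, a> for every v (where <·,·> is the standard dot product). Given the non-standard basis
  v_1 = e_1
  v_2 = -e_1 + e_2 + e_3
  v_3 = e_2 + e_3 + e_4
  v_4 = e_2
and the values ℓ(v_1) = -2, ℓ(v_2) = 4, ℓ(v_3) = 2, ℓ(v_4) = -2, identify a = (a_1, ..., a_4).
a = (-2, -2, 4, 0)

Write a = (a_1, ..., a_4) in the standard basis. For each basis vector v_i, ℓ(v_i) = <v_i, a> is a linear equation in the a_j's. Collect the n equations into a matrix system V a = ℓ, where row i of V is v_i (expressed in the standard basis). Since V is invertible (lower-triangular with 1s on the diagonal, up to permutation), solve by back-substitution:
  V =
[[1, 0, 0, 0],
 [-1, 1, 1, 0],
 [0, 1, 1, 1],
 [0, 1, 0, 0]]
  V a = (-2, 4, 2, -2)
Solving gives a = (-2, -2, 4, 0).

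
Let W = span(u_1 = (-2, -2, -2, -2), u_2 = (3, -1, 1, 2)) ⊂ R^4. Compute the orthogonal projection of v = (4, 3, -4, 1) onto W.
proj_W(v) = (7/5, 17/35, 33/35, 41/35)

Set up U = [u_1 | ... | u_2] ∈ R^(4×2). The projector onto W = col(U) is P = U (U^T U)^(-1) U^T.
Compute U^T U =
  [16, -10]
  [-10, 15],
and U^T v = (-8, 7).
Solve U^T U · c = U^T v for the coefficients: c = (-5/14, 8/35). The projection is proj_W(v) = U c.
Check: (v - proj_W(v)) · u_1 = 0  (should be 0).
Check: (v - proj_W(v)) · u_2 = 0  (should be 0).
Result: proj_W(v) = (7/5, 17/35, 33/35, 41/35).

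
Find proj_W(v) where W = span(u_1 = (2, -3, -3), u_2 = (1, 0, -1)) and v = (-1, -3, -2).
proj_W(v) = (-1/19, -63/19, -20/19)

Set up U = [u_1 | ... | u_2] ∈ R^(3×2). The projector onto W = col(U) is P = U (U^T U)^(-1) U^T.
Compute U^T U =
  [22, 5]
  [5, 2],
and U^T v = (13, 1).
Solve U^T U · c = U^T v for the coefficients: c = (21/19, -43/19). The projection is proj_W(v) = U c.
Check: (v - proj_W(v)) · u_1 = 0  (should be 0).
Check: (v - proj_W(v)) · u_2 = 0  (should be 0).
Result: proj_W(v) = (-1/19, -63/19, -20/19).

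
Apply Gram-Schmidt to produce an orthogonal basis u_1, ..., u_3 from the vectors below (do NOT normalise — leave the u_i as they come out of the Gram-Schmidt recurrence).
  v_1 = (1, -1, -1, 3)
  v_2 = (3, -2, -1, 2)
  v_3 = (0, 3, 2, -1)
Orthogonal basis:
  u_1 = (1, -1, -1, 3)
  u_2 = (2, -1, 0, -1)
  u_3 = (4/3, 2, 4/3, 2/3)

Apply the Gram-Schmidt recurrence
  u_1 = v_1
  u_i = v_i − Σ_{j<i} ((v_i · u_j) / (u_j · u_j)) · u_j.

Step by step this gives:
  u_1 = (1, -1, -1, 3)
  u_2 = (2, -1, 0, -1)
  u_3 = (4/3, 2, 4/3, 2/3)

Orthogonality check:
  u_2 · u_1 = 0 (should be 0)
  u_3 · u_1 = 0 (should be 0)
  u_3 · u_2 = 0 (should be 0)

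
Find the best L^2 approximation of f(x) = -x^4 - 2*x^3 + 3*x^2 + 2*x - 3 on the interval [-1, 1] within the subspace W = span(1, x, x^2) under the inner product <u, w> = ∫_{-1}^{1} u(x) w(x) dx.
g(x) = 15*x^2/7 + 4*x/5 - 102/35

The best approximation g ∈ W is the orthogonal projection of f onto W. Writing g = a_0 + a_1 x + a_2 x^2, the coefficients solve the normal equations G · a = b where
  G_{ij} = <φ_i, φ_j> and b_i = <f, φ_i>, with φ_0 = 1, φ_1 = x, φ_2 = x^2.
G =
  [2, 0, 2/3]
  [0, 2/3, 0]
  [2/3, 0, 2/5],
b = (-22/5, 8/15, -38/35).
Solving gives a_0 = -102/35, a_1 = 4/5, a_2 = 15/7, so
  g(x) = 15*x^2/7 + 4*x/5 - 102/35.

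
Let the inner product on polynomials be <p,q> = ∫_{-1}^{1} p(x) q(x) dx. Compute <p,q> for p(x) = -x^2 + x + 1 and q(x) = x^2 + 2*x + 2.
<p,q> = 64/15

Expand the product: p(x)·q(x) = -x^4 - x^3 + x^2 + 4*x + 2.
∫_{-1}^{1} of each monomial x^k gives [2/(k+1) if k even, 0 if k odd]. Integrating term-by-term (or equivalently evaluating the antiderivative F(x) = -x^5/5 - x^4/4 + x^3/3 + 2*x^2 + 2*x at the endpoints):
  F(1) − F(−1) = 233/60 − (-23/60) = 64/15.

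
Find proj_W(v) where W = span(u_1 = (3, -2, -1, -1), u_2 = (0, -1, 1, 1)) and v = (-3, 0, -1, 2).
proj_W(v) = (-2, 1, 1, 1)

Set up U = [u_1 | ... | u_2] ∈ R^(4×2). The projector onto W = col(U) is P = U (U^T U)^(-1) U^T.
Compute U^T U =
  [15, 0]
  [0, 3],
and U^T v = (-10, 1).
Solve U^T U · c = U^T v for the coefficients: c = (-2/3, 1/3). The projection is proj_W(v) = U c.
Check: (v - proj_W(v)) · u_1 = 0  (should be 0).
Check: (v - proj_W(v)) · u_2 = 0  (should be 0).
Result: proj_W(v) = (-2, 1, 1, 1).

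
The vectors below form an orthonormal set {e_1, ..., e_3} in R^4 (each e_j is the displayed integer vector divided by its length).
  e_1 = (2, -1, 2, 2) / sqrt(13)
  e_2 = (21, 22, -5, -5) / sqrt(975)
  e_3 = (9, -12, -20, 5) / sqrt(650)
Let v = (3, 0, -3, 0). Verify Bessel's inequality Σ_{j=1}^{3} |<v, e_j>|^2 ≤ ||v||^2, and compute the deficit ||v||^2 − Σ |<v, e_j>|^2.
Σ |<v, e_j>|^2 = 465/26; ||v||^2 = 18; deficit = 3/26

Write each e_j = u_j / sqrt(<u_j, u_j>) where u_j is the displayed integer vector. Then <v, e_j> = <v, u_j> / sqrt(<u_j, u_j>), so |<v, e_j>|^2 = <v, u_j>^2 / <u_j, u_j>.
Coefficients: <v, e_1> = 0/sqrt(13), <v, e_2> = 78/sqrt(975), <v, e_3> = 87/sqrt(650).
Square and sum: Σ |<v, e_j>|^2 = 465/26.
Compute ||v||^2 = v·v = 18.
Deficit = 18 − 465/26 = 3/26 ≥ 0, confirming Bessel's inequality. (The deficit equals ||v − Σ <v,e_j> e_j||^2, the squared distance from v to span{e_j}.)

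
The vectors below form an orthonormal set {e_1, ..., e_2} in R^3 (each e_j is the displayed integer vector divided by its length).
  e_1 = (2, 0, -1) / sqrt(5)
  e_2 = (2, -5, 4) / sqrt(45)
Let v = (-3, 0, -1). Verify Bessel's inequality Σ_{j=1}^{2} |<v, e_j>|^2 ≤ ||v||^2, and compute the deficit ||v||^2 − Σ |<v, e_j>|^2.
Σ |<v, e_j>|^2 = 65/9; ||v||^2 = 10; deficit = 25/9

Write each e_j = u_j / sqrt(<u_j, u_j>) where u_j is the displayed integer vector. Then <v, e_j> = <v, u_j> / sqrt(<u_j, u_j>), so |<v, e_j>|^2 = <v, u_j>^2 / <u_j, u_j>.
Coefficients: <v, e_1> = -5/sqrt(5), <v, e_2> = -10/sqrt(45).
Square and sum: Σ |<v, e_j>|^2 = 65/9.
Compute ||v||^2 = v·v = 10.
Deficit = 10 − 65/9 = 25/9 ≥ 0, confirming Bessel's inequality. (The deficit equals ||v − Σ <v,e_j> e_j||^2, the squared distance from v to span{e_j}.)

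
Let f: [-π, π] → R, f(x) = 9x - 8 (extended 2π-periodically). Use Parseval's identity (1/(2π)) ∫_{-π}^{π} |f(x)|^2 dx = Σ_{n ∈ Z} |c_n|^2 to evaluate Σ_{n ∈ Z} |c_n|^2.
Σ |c_n|^2 = 27π^2 + 64

Expand and integrate term by term over [-π, π]:
  ∫ (9x)^2 dx = 81·(2π^3/3); ∫ 2·9·(-8)·x dx = 0 (odd integrand); ∫ (-8)^2 dx = 64·2π.
So (1/(2π)) ∫_{-π}^{π} (9x - 8)^2 dx = 81π^2/3 + 64 = 27π^2 + 64.
Parseval ⇒ Σ |c_n|^2 = 27π^2 + 64.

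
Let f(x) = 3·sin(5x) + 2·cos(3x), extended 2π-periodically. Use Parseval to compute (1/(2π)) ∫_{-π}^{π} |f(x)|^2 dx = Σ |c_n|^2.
Σ |c_n|^2 = 13/2

Expand |f|^2 and use orthogonality of {sin(nx), cos(mx)} on [-π, π]:
  ∫_{-π}^{π} sin(nx)^2 dx = π, ∫ cos(mx)^2 dx = π, and cross terms integrate to 0.
So ∫_{-π}^{π} f(x)^2 dx = 3^2 · π + 2^2 · π = (9 + 4)π.
Divide by 2π: (9 + 4)/2 = 13/2.
By Parseval, this equals Σ |c_n|^2.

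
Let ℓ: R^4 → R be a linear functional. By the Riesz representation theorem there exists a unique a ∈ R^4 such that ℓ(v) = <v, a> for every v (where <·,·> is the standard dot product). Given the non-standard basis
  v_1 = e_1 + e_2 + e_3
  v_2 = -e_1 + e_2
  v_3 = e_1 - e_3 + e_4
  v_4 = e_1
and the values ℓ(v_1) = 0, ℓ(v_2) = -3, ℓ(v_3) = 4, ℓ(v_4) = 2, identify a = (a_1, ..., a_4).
a = (2, -1, -1, 1)

Write a = (a_1, ..., a_4) in the standard basis. For each basis vector v_i, ℓ(v_i) = <v_i, a> is a linear equation in the a_j's. Collect the n equations into a matrix system V a = ℓ, where row i of V is v_i (expressed in the standard basis). Since V is invertible (lower-triangular with 1s on the diagonal, up to permutation), solve by back-substitution:
  V =
[[1, 1, 1, 0],
 [-1, 1, 0, 0],
 [1, 0, -1, 1],
 [1, 0, 0, 0]]
  V a = (0, -3, 4, 2)
Solving gives a = (2, -1, -1, 1).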